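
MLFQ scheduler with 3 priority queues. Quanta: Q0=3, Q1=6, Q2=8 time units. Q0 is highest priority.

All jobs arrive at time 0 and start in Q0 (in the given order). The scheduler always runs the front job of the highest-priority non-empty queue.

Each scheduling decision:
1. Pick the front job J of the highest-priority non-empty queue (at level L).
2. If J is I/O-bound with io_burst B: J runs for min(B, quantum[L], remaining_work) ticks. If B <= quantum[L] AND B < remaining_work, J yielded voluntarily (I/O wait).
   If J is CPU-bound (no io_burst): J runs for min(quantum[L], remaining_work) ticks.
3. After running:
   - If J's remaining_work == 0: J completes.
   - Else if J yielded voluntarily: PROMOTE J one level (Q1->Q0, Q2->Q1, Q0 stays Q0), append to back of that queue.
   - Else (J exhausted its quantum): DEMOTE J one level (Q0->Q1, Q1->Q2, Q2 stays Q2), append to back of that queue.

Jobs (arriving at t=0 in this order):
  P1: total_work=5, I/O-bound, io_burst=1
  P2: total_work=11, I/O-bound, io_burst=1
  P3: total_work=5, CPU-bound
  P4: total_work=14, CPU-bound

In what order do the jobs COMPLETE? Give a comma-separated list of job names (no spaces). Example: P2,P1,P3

Answer: P1,P2,P3,P4

Derivation:
t=0-1: P1@Q0 runs 1, rem=4, I/O yield, promote→Q0. Q0=[P2,P3,P4,P1] Q1=[] Q2=[]
t=1-2: P2@Q0 runs 1, rem=10, I/O yield, promote→Q0. Q0=[P3,P4,P1,P2] Q1=[] Q2=[]
t=2-5: P3@Q0 runs 3, rem=2, quantum used, demote→Q1. Q0=[P4,P1,P2] Q1=[P3] Q2=[]
t=5-8: P4@Q0 runs 3, rem=11, quantum used, demote→Q1. Q0=[P1,P2] Q1=[P3,P4] Q2=[]
t=8-9: P1@Q0 runs 1, rem=3, I/O yield, promote→Q0. Q0=[P2,P1] Q1=[P3,P4] Q2=[]
t=9-10: P2@Q0 runs 1, rem=9, I/O yield, promote→Q0. Q0=[P1,P2] Q1=[P3,P4] Q2=[]
t=10-11: P1@Q0 runs 1, rem=2, I/O yield, promote→Q0. Q0=[P2,P1] Q1=[P3,P4] Q2=[]
t=11-12: P2@Q0 runs 1, rem=8, I/O yield, promote→Q0. Q0=[P1,P2] Q1=[P3,P4] Q2=[]
t=12-13: P1@Q0 runs 1, rem=1, I/O yield, promote→Q0. Q0=[P2,P1] Q1=[P3,P4] Q2=[]
t=13-14: P2@Q0 runs 1, rem=7, I/O yield, promote→Q0. Q0=[P1,P2] Q1=[P3,P4] Q2=[]
t=14-15: P1@Q0 runs 1, rem=0, completes. Q0=[P2] Q1=[P3,P4] Q2=[]
t=15-16: P2@Q0 runs 1, rem=6, I/O yield, promote→Q0. Q0=[P2] Q1=[P3,P4] Q2=[]
t=16-17: P2@Q0 runs 1, rem=5, I/O yield, promote→Q0. Q0=[P2] Q1=[P3,P4] Q2=[]
t=17-18: P2@Q0 runs 1, rem=4, I/O yield, promote→Q0. Q0=[P2] Q1=[P3,P4] Q2=[]
t=18-19: P2@Q0 runs 1, rem=3, I/O yield, promote→Q0. Q0=[P2] Q1=[P3,P4] Q2=[]
t=19-20: P2@Q0 runs 1, rem=2, I/O yield, promote→Q0. Q0=[P2] Q1=[P3,P4] Q2=[]
t=20-21: P2@Q0 runs 1, rem=1, I/O yield, promote→Q0. Q0=[P2] Q1=[P3,P4] Q2=[]
t=21-22: P2@Q0 runs 1, rem=0, completes. Q0=[] Q1=[P3,P4] Q2=[]
t=22-24: P3@Q1 runs 2, rem=0, completes. Q0=[] Q1=[P4] Q2=[]
t=24-30: P4@Q1 runs 6, rem=5, quantum used, demote→Q2. Q0=[] Q1=[] Q2=[P4]
t=30-35: P4@Q2 runs 5, rem=0, completes. Q0=[] Q1=[] Q2=[]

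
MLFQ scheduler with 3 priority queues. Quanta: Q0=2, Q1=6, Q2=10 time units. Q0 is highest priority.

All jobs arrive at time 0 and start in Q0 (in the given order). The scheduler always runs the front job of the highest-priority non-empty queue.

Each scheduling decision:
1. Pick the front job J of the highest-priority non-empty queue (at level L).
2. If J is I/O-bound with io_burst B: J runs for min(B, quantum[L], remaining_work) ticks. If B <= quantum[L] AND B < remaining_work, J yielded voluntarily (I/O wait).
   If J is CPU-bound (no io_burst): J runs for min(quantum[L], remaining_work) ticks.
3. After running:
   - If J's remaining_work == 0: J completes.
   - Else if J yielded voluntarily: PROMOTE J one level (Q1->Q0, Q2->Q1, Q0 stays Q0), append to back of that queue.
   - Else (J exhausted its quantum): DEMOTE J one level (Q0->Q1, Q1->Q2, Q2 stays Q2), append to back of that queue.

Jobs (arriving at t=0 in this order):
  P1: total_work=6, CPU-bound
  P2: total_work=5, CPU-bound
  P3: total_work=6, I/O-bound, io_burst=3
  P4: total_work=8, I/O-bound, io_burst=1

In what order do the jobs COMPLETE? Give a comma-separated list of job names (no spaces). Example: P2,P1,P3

t=0-2: P1@Q0 runs 2, rem=4, quantum used, demote→Q1. Q0=[P2,P3,P4] Q1=[P1] Q2=[]
t=2-4: P2@Q0 runs 2, rem=3, quantum used, demote→Q1. Q0=[P3,P4] Q1=[P1,P2] Q2=[]
t=4-6: P3@Q0 runs 2, rem=4, quantum used, demote→Q1. Q0=[P4] Q1=[P1,P2,P3] Q2=[]
t=6-7: P4@Q0 runs 1, rem=7, I/O yield, promote→Q0. Q0=[P4] Q1=[P1,P2,P3] Q2=[]
t=7-8: P4@Q0 runs 1, rem=6, I/O yield, promote→Q0. Q0=[P4] Q1=[P1,P2,P3] Q2=[]
t=8-9: P4@Q0 runs 1, rem=5, I/O yield, promote→Q0. Q0=[P4] Q1=[P1,P2,P3] Q2=[]
t=9-10: P4@Q0 runs 1, rem=4, I/O yield, promote→Q0. Q0=[P4] Q1=[P1,P2,P3] Q2=[]
t=10-11: P4@Q0 runs 1, rem=3, I/O yield, promote→Q0. Q0=[P4] Q1=[P1,P2,P3] Q2=[]
t=11-12: P4@Q0 runs 1, rem=2, I/O yield, promote→Q0. Q0=[P4] Q1=[P1,P2,P3] Q2=[]
t=12-13: P4@Q0 runs 1, rem=1, I/O yield, promote→Q0. Q0=[P4] Q1=[P1,P2,P3] Q2=[]
t=13-14: P4@Q0 runs 1, rem=0, completes. Q0=[] Q1=[P1,P2,P3] Q2=[]
t=14-18: P1@Q1 runs 4, rem=0, completes. Q0=[] Q1=[P2,P3] Q2=[]
t=18-21: P2@Q1 runs 3, rem=0, completes. Q0=[] Q1=[P3] Q2=[]
t=21-24: P3@Q1 runs 3, rem=1, I/O yield, promote→Q0. Q0=[P3] Q1=[] Q2=[]
t=24-25: P3@Q0 runs 1, rem=0, completes. Q0=[] Q1=[] Q2=[]

Answer: P4,P1,P2,P3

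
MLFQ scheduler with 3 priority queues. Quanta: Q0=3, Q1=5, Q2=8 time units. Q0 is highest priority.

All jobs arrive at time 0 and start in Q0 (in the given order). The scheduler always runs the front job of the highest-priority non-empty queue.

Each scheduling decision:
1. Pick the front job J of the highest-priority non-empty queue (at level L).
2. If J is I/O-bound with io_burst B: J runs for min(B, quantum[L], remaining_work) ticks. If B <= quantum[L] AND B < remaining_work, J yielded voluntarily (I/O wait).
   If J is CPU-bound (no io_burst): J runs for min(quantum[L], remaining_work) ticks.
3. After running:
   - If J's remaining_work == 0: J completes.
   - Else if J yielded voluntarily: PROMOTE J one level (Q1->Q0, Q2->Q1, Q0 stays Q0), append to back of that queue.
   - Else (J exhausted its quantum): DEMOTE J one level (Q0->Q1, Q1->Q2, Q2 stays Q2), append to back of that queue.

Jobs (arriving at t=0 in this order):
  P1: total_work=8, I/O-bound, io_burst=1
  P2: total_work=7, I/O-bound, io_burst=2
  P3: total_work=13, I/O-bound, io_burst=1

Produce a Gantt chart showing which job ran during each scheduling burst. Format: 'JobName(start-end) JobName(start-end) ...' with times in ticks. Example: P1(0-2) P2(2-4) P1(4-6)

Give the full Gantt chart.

t=0-1: P1@Q0 runs 1, rem=7, I/O yield, promote→Q0. Q0=[P2,P3,P1] Q1=[] Q2=[]
t=1-3: P2@Q0 runs 2, rem=5, I/O yield, promote→Q0. Q0=[P3,P1,P2] Q1=[] Q2=[]
t=3-4: P3@Q0 runs 1, rem=12, I/O yield, promote→Q0. Q0=[P1,P2,P3] Q1=[] Q2=[]
t=4-5: P1@Q0 runs 1, rem=6, I/O yield, promote→Q0. Q0=[P2,P3,P1] Q1=[] Q2=[]
t=5-7: P2@Q0 runs 2, rem=3, I/O yield, promote→Q0. Q0=[P3,P1,P2] Q1=[] Q2=[]
t=7-8: P3@Q0 runs 1, rem=11, I/O yield, promote→Q0. Q0=[P1,P2,P3] Q1=[] Q2=[]
t=8-9: P1@Q0 runs 1, rem=5, I/O yield, promote→Q0. Q0=[P2,P3,P1] Q1=[] Q2=[]
t=9-11: P2@Q0 runs 2, rem=1, I/O yield, promote→Q0. Q0=[P3,P1,P2] Q1=[] Q2=[]
t=11-12: P3@Q0 runs 1, rem=10, I/O yield, promote→Q0. Q0=[P1,P2,P3] Q1=[] Q2=[]
t=12-13: P1@Q0 runs 1, rem=4, I/O yield, promote→Q0. Q0=[P2,P3,P1] Q1=[] Q2=[]
t=13-14: P2@Q0 runs 1, rem=0, completes. Q0=[P3,P1] Q1=[] Q2=[]
t=14-15: P3@Q0 runs 1, rem=9, I/O yield, promote→Q0. Q0=[P1,P3] Q1=[] Q2=[]
t=15-16: P1@Q0 runs 1, rem=3, I/O yield, promote→Q0. Q0=[P3,P1] Q1=[] Q2=[]
t=16-17: P3@Q0 runs 1, rem=8, I/O yield, promote→Q0. Q0=[P1,P3] Q1=[] Q2=[]
t=17-18: P1@Q0 runs 1, rem=2, I/O yield, promote→Q0. Q0=[P3,P1] Q1=[] Q2=[]
t=18-19: P3@Q0 runs 1, rem=7, I/O yield, promote→Q0. Q0=[P1,P3] Q1=[] Q2=[]
t=19-20: P1@Q0 runs 1, rem=1, I/O yield, promote→Q0. Q0=[P3,P1] Q1=[] Q2=[]
t=20-21: P3@Q0 runs 1, rem=6, I/O yield, promote→Q0. Q0=[P1,P3] Q1=[] Q2=[]
t=21-22: P1@Q0 runs 1, rem=0, completes. Q0=[P3] Q1=[] Q2=[]
t=22-23: P3@Q0 runs 1, rem=5, I/O yield, promote→Q0. Q0=[P3] Q1=[] Q2=[]
t=23-24: P3@Q0 runs 1, rem=4, I/O yield, promote→Q0. Q0=[P3] Q1=[] Q2=[]
t=24-25: P3@Q0 runs 1, rem=3, I/O yield, promote→Q0. Q0=[P3] Q1=[] Q2=[]
t=25-26: P3@Q0 runs 1, rem=2, I/O yield, promote→Q0. Q0=[P3] Q1=[] Q2=[]
t=26-27: P3@Q0 runs 1, rem=1, I/O yield, promote→Q0. Q0=[P3] Q1=[] Q2=[]
t=27-28: P3@Q0 runs 1, rem=0, completes. Q0=[] Q1=[] Q2=[]

Answer: P1(0-1) P2(1-3) P3(3-4) P1(4-5) P2(5-7) P3(7-8) P1(8-9) P2(9-11) P3(11-12) P1(12-13) P2(13-14) P3(14-15) P1(15-16) P3(16-17) P1(17-18) P3(18-19) P1(19-20) P3(20-21) P1(21-22) P3(22-23) P3(23-24) P3(24-25) P3(25-26) P3(26-27) P3(27-28)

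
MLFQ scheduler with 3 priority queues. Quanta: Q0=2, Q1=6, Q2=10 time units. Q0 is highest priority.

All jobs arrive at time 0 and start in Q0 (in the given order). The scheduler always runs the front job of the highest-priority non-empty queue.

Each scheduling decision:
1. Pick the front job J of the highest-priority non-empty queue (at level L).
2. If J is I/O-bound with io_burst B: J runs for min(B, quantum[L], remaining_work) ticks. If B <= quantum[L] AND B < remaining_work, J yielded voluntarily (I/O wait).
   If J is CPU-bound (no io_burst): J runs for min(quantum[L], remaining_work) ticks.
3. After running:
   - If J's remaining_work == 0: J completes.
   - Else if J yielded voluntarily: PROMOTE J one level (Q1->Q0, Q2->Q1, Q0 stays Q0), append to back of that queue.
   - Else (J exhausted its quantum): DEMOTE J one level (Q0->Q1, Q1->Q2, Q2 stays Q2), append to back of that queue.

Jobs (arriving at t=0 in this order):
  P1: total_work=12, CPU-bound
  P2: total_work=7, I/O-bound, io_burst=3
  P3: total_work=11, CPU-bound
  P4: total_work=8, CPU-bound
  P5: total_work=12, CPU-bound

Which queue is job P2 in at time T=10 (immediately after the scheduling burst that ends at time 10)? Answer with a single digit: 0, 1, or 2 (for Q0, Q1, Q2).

t=0-2: P1@Q0 runs 2, rem=10, quantum used, demote→Q1. Q0=[P2,P3,P4,P5] Q1=[P1] Q2=[]
t=2-4: P2@Q0 runs 2, rem=5, quantum used, demote→Q1. Q0=[P3,P4,P5] Q1=[P1,P2] Q2=[]
t=4-6: P3@Q0 runs 2, rem=9, quantum used, demote→Q1. Q0=[P4,P5] Q1=[P1,P2,P3] Q2=[]
t=6-8: P4@Q0 runs 2, rem=6, quantum used, demote→Q1. Q0=[P5] Q1=[P1,P2,P3,P4] Q2=[]
t=8-10: P5@Q0 runs 2, rem=10, quantum used, demote→Q1. Q0=[] Q1=[P1,P2,P3,P4,P5] Q2=[]
t=10-16: P1@Q1 runs 6, rem=4, quantum used, demote→Q2. Q0=[] Q1=[P2,P3,P4,P5] Q2=[P1]
t=16-19: P2@Q1 runs 3, rem=2, I/O yield, promote→Q0. Q0=[P2] Q1=[P3,P4,P5] Q2=[P1]
t=19-21: P2@Q0 runs 2, rem=0, completes. Q0=[] Q1=[P3,P4,P5] Q2=[P1]
t=21-27: P3@Q1 runs 6, rem=3, quantum used, demote→Q2. Q0=[] Q1=[P4,P5] Q2=[P1,P3]
t=27-33: P4@Q1 runs 6, rem=0, completes. Q0=[] Q1=[P5] Q2=[P1,P3]
t=33-39: P5@Q1 runs 6, rem=4, quantum used, demote→Q2. Q0=[] Q1=[] Q2=[P1,P3,P5]
t=39-43: P1@Q2 runs 4, rem=0, completes. Q0=[] Q1=[] Q2=[P3,P5]
t=43-46: P3@Q2 runs 3, rem=0, completes. Q0=[] Q1=[] Q2=[P5]
t=46-50: P5@Q2 runs 4, rem=0, completes. Q0=[] Q1=[] Q2=[]

Answer: 1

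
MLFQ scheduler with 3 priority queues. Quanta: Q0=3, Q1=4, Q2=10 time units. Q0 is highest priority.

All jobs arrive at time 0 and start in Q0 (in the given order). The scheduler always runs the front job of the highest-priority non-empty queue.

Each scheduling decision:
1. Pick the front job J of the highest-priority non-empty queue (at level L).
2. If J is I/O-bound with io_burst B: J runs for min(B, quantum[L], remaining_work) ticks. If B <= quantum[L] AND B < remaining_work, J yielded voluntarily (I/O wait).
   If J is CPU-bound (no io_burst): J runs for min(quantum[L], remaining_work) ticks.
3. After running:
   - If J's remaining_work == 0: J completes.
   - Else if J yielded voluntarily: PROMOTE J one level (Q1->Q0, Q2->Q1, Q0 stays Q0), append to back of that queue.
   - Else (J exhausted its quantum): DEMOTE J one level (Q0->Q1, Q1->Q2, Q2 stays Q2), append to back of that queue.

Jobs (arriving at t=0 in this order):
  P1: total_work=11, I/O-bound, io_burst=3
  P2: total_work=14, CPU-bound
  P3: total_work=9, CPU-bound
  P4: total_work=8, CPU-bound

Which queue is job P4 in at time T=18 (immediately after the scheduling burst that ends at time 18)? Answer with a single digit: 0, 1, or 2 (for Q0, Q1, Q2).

Answer: 1

Derivation:
t=0-3: P1@Q0 runs 3, rem=8, I/O yield, promote→Q0. Q0=[P2,P3,P4,P1] Q1=[] Q2=[]
t=3-6: P2@Q0 runs 3, rem=11, quantum used, demote→Q1. Q0=[P3,P4,P1] Q1=[P2] Q2=[]
t=6-9: P3@Q0 runs 3, rem=6, quantum used, demote→Q1. Q0=[P4,P1] Q1=[P2,P3] Q2=[]
t=9-12: P4@Q0 runs 3, rem=5, quantum used, demote→Q1. Q0=[P1] Q1=[P2,P3,P4] Q2=[]
t=12-15: P1@Q0 runs 3, rem=5, I/O yield, promote→Q0. Q0=[P1] Q1=[P2,P3,P4] Q2=[]
t=15-18: P1@Q0 runs 3, rem=2, I/O yield, promote→Q0. Q0=[P1] Q1=[P2,P3,P4] Q2=[]
t=18-20: P1@Q0 runs 2, rem=0, completes. Q0=[] Q1=[P2,P3,P4] Q2=[]
t=20-24: P2@Q1 runs 4, rem=7, quantum used, demote→Q2. Q0=[] Q1=[P3,P4] Q2=[P2]
t=24-28: P3@Q1 runs 4, rem=2, quantum used, demote→Q2. Q0=[] Q1=[P4] Q2=[P2,P3]
t=28-32: P4@Q1 runs 4, rem=1, quantum used, demote→Q2. Q0=[] Q1=[] Q2=[P2,P3,P4]
t=32-39: P2@Q2 runs 7, rem=0, completes. Q0=[] Q1=[] Q2=[P3,P4]
t=39-41: P3@Q2 runs 2, rem=0, completes. Q0=[] Q1=[] Q2=[P4]
t=41-42: P4@Q2 runs 1, rem=0, completes. Q0=[] Q1=[] Q2=[]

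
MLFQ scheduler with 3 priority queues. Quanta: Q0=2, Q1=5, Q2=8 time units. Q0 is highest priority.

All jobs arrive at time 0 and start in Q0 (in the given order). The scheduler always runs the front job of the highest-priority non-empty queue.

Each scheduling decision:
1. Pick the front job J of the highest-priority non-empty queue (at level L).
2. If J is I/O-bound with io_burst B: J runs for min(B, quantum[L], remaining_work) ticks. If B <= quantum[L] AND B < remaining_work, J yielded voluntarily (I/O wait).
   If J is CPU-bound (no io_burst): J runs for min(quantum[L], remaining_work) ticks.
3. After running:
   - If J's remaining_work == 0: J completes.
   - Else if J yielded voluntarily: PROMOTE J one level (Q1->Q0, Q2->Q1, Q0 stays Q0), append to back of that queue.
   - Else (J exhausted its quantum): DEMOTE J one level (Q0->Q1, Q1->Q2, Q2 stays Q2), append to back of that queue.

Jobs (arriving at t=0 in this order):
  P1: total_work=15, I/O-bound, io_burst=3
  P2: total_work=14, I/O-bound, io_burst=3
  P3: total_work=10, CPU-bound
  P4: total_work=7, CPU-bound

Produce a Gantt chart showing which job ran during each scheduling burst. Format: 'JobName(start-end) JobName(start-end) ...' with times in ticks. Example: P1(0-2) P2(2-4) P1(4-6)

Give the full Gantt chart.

t=0-2: P1@Q0 runs 2, rem=13, quantum used, demote→Q1. Q0=[P2,P3,P4] Q1=[P1] Q2=[]
t=2-4: P2@Q0 runs 2, rem=12, quantum used, demote→Q1. Q0=[P3,P4] Q1=[P1,P2] Q2=[]
t=4-6: P3@Q0 runs 2, rem=8, quantum used, demote→Q1. Q0=[P4] Q1=[P1,P2,P3] Q2=[]
t=6-8: P4@Q0 runs 2, rem=5, quantum used, demote→Q1. Q0=[] Q1=[P1,P2,P3,P4] Q2=[]
t=8-11: P1@Q1 runs 3, rem=10, I/O yield, promote→Q0. Q0=[P1] Q1=[P2,P3,P4] Q2=[]
t=11-13: P1@Q0 runs 2, rem=8, quantum used, demote→Q1. Q0=[] Q1=[P2,P3,P4,P1] Q2=[]
t=13-16: P2@Q1 runs 3, rem=9, I/O yield, promote→Q0. Q0=[P2] Q1=[P3,P4,P1] Q2=[]
t=16-18: P2@Q0 runs 2, rem=7, quantum used, demote→Q1. Q0=[] Q1=[P3,P4,P1,P2] Q2=[]
t=18-23: P3@Q1 runs 5, rem=3, quantum used, demote→Q2. Q0=[] Q1=[P4,P1,P2] Q2=[P3]
t=23-28: P4@Q1 runs 5, rem=0, completes. Q0=[] Q1=[P1,P2] Q2=[P3]
t=28-31: P1@Q1 runs 3, rem=5, I/O yield, promote→Q0. Q0=[P1] Q1=[P2] Q2=[P3]
t=31-33: P1@Q0 runs 2, rem=3, quantum used, demote→Q1. Q0=[] Q1=[P2,P1] Q2=[P3]
t=33-36: P2@Q1 runs 3, rem=4, I/O yield, promote→Q0. Q0=[P2] Q1=[P1] Q2=[P3]
t=36-38: P2@Q0 runs 2, rem=2, quantum used, demote→Q1. Q0=[] Q1=[P1,P2] Q2=[P3]
t=38-41: P1@Q1 runs 3, rem=0, completes. Q0=[] Q1=[P2] Q2=[P3]
t=41-43: P2@Q1 runs 2, rem=0, completes. Q0=[] Q1=[] Q2=[P3]
t=43-46: P3@Q2 runs 3, rem=0, completes. Q0=[] Q1=[] Q2=[]

Answer: P1(0-2) P2(2-4) P3(4-6) P4(6-8) P1(8-11) P1(11-13) P2(13-16) P2(16-18) P3(18-23) P4(23-28) P1(28-31) P1(31-33) P2(33-36) P2(36-38) P1(38-41) P2(41-43) P3(43-46)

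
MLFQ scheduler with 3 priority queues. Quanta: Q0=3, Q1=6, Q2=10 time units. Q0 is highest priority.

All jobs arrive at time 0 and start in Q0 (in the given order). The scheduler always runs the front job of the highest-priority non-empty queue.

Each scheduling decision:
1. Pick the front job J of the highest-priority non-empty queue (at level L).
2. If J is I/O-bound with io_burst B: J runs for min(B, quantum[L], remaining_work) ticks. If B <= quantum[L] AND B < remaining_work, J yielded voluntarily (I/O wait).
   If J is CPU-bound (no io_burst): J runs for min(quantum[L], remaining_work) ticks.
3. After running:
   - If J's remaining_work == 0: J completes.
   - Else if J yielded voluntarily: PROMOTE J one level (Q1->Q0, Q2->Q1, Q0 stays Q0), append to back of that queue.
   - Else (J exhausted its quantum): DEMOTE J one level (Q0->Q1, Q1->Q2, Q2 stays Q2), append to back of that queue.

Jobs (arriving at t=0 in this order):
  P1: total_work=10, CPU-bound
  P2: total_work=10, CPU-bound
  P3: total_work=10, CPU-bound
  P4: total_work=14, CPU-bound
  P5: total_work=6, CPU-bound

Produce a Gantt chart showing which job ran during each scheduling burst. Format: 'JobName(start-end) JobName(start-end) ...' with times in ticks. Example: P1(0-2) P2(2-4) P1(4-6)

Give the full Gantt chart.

Answer: P1(0-3) P2(3-6) P3(6-9) P4(9-12) P5(12-15) P1(15-21) P2(21-27) P3(27-33) P4(33-39) P5(39-42) P1(42-43) P2(43-44) P3(44-45) P4(45-50)

Derivation:
t=0-3: P1@Q0 runs 3, rem=7, quantum used, demote→Q1. Q0=[P2,P3,P4,P5] Q1=[P1] Q2=[]
t=3-6: P2@Q0 runs 3, rem=7, quantum used, demote→Q1. Q0=[P3,P4,P5] Q1=[P1,P2] Q2=[]
t=6-9: P3@Q0 runs 3, rem=7, quantum used, demote→Q1. Q0=[P4,P5] Q1=[P1,P2,P3] Q2=[]
t=9-12: P4@Q0 runs 3, rem=11, quantum used, demote→Q1. Q0=[P5] Q1=[P1,P2,P3,P4] Q2=[]
t=12-15: P5@Q0 runs 3, rem=3, quantum used, demote→Q1. Q0=[] Q1=[P1,P2,P3,P4,P5] Q2=[]
t=15-21: P1@Q1 runs 6, rem=1, quantum used, demote→Q2. Q0=[] Q1=[P2,P3,P4,P5] Q2=[P1]
t=21-27: P2@Q1 runs 6, rem=1, quantum used, demote→Q2. Q0=[] Q1=[P3,P4,P5] Q2=[P1,P2]
t=27-33: P3@Q1 runs 6, rem=1, quantum used, demote→Q2. Q0=[] Q1=[P4,P5] Q2=[P1,P2,P3]
t=33-39: P4@Q1 runs 6, rem=5, quantum used, demote→Q2. Q0=[] Q1=[P5] Q2=[P1,P2,P3,P4]
t=39-42: P5@Q1 runs 3, rem=0, completes. Q0=[] Q1=[] Q2=[P1,P2,P3,P4]
t=42-43: P1@Q2 runs 1, rem=0, completes. Q0=[] Q1=[] Q2=[P2,P3,P4]
t=43-44: P2@Q2 runs 1, rem=0, completes. Q0=[] Q1=[] Q2=[P3,P4]
t=44-45: P3@Q2 runs 1, rem=0, completes. Q0=[] Q1=[] Q2=[P4]
t=45-50: P4@Q2 runs 5, rem=0, completes. Q0=[] Q1=[] Q2=[]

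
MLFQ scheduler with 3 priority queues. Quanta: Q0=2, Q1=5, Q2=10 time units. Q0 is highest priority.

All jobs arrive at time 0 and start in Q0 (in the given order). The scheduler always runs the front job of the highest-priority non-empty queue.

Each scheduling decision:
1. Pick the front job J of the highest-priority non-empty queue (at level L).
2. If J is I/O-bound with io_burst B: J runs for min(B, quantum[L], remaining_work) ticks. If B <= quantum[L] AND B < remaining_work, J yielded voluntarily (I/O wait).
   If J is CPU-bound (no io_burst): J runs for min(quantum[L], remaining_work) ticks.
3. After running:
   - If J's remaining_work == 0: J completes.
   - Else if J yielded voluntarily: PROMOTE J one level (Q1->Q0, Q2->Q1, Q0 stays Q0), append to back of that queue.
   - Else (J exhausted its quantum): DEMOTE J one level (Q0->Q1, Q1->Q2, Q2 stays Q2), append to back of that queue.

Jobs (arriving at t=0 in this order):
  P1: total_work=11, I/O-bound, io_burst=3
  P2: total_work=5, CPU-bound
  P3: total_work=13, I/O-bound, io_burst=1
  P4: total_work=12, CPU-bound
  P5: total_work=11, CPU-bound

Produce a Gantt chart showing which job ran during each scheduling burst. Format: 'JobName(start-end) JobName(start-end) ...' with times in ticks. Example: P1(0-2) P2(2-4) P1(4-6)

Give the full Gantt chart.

t=0-2: P1@Q0 runs 2, rem=9, quantum used, demote→Q1. Q0=[P2,P3,P4,P5] Q1=[P1] Q2=[]
t=2-4: P2@Q0 runs 2, rem=3, quantum used, demote→Q1. Q0=[P3,P4,P5] Q1=[P1,P2] Q2=[]
t=4-5: P3@Q0 runs 1, rem=12, I/O yield, promote→Q0. Q0=[P4,P5,P3] Q1=[P1,P2] Q2=[]
t=5-7: P4@Q0 runs 2, rem=10, quantum used, demote→Q1. Q0=[P5,P3] Q1=[P1,P2,P4] Q2=[]
t=7-9: P5@Q0 runs 2, rem=9, quantum used, demote→Q1. Q0=[P3] Q1=[P1,P2,P4,P5] Q2=[]
t=9-10: P3@Q0 runs 1, rem=11, I/O yield, promote→Q0. Q0=[P3] Q1=[P1,P2,P4,P5] Q2=[]
t=10-11: P3@Q0 runs 1, rem=10, I/O yield, promote→Q0. Q0=[P3] Q1=[P1,P2,P4,P5] Q2=[]
t=11-12: P3@Q0 runs 1, rem=9, I/O yield, promote→Q0. Q0=[P3] Q1=[P1,P2,P4,P5] Q2=[]
t=12-13: P3@Q0 runs 1, rem=8, I/O yield, promote→Q0. Q0=[P3] Q1=[P1,P2,P4,P5] Q2=[]
t=13-14: P3@Q0 runs 1, rem=7, I/O yield, promote→Q0. Q0=[P3] Q1=[P1,P2,P4,P5] Q2=[]
t=14-15: P3@Q0 runs 1, rem=6, I/O yield, promote→Q0. Q0=[P3] Q1=[P1,P2,P4,P5] Q2=[]
t=15-16: P3@Q0 runs 1, rem=5, I/O yield, promote→Q0. Q0=[P3] Q1=[P1,P2,P4,P5] Q2=[]
t=16-17: P3@Q0 runs 1, rem=4, I/O yield, promote→Q0. Q0=[P3] Q1=[P1,P2,P4,P5] Q2=[]
t=17-18: P3@Q0 runs 1, rem=3, I/O yield, promote→Q0. Q0=[P3] Q1=[P1,P2,P4,P5] Q2=[]
t=18-19: P3@Q0 runs 1, rem=2, I/O yield, promote→Q0. Q0=[P3] Q1=[P1,P2,P4,P5] Q2=[]
t=19-20: P3@Q0 runs 1, rem=1, I/O yield, promote→Q0. Q0=[P3] Q1=[P1,P2,P4,P5] Q2=[]
t=20-21: P3@Q0 runs 1, rem=0, completes. Q0=[] Q1=[P1,P2,P4,P5] Q2=[]
t=21-24: P1@Q1 runs 3, rem=6, I/O yield, promote→Q0. Q0=[P1] Q1=[P2,P4,P5] Q2=[]
t=24-26: P1@Q0 runs 2, rem=4, quantum used, demote→Q1. Q0=[] Q1=[P2,P4,P5,P1] Q2=[]
t=26-29: P2@Q1 runs 3, rem=0, completes. Q0=[] Q1=[P4,P5,P1] Q2=[]
t=29-34: P4@Q1 runs 5, rem=5, quantum used, demote→Q2. Q0=[] Q1=[P5,P1] Q2=[P4]
t=34-39: P5@Q1 runs 5, rem=4, quantum used, demote→Q2. Q0=[] Q1=[P1] Q2=[P4,P5]
t=39-42: P1@Q1 runs 3, rem=1, I/O yield, promote→Q0. Q0=[P1] Q1=[] Q2=[P4,P5]
t=42-43: P1@Q0 runs 1, rem=0, completes. Q0=[] Q1=[] Q2=[P4,P5]
t=43-48: P4@Q2 runs 5, rem=0, completes. Q0=[] Q1=[] Q2=[P5]
t=48-52: P5@Q2 runs 4, rem=0, completes. Q0=[] Q1=[] Q2=[]

Answer: P1(0-2) P2(2-4) P3(4-5) P4(5-7) P5(7-9) P3(9-10) P3(10-11) P3(11-12) P3(12-13) P3(13-14) P3(14-15) P3(15-16) P3(16-17) P3(17-18) P3(18-19) P3(19-20) P3(20-21) P1(21-24) P1(24-26) P2(26-29) P4(29-34) P5(34-39) P1(39-42) P1(42-43) P4(43-48) P5(48-52)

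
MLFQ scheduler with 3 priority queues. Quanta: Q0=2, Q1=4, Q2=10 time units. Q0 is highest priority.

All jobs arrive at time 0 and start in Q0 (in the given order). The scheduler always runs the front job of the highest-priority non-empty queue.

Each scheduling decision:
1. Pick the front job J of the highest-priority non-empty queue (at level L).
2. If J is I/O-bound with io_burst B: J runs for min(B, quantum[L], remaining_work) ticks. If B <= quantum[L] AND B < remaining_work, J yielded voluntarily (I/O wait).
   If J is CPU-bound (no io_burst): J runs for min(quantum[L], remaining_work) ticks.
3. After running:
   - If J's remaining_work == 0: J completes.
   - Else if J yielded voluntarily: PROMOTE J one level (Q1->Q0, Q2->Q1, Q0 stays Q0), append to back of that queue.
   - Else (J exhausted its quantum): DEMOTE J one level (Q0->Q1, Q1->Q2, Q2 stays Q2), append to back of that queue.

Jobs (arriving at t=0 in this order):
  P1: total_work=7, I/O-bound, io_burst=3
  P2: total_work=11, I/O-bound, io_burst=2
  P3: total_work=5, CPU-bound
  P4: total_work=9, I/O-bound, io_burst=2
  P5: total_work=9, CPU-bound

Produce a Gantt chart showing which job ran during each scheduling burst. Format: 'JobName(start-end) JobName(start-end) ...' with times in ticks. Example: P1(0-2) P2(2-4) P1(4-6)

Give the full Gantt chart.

t=0-2: P1@Q0 runs 2, rem=5, quantum used, demote→Q1. Q0=[P2,P3,P4,P5] Q1=[P1] Q2=[]
t=2-4: P2@Q0 runs 2, rem=9, I/O yield, promote→Q0. Q0=[P3,P4,P5,P2] Q1=[P1] Q2=[]
t=4-6: P3@Q0 runs 2, rem=3, quantum used, demote→Q1. Q0=[P4,P5,P2] Q1=[P1,P3] Q2=[]
t=6-8: P4@Q0 runs 2, rem=7, I/O yield, promote→Q0. Q0=[P5,P2,P4] Q1=[P1,P3] Q2=[]
t=8-10: P5@Q0 runs 2, rem=7, quantum used, demote→Q1. Q0=[P2,P4] Q1=[P1,P3,P5] Q2=[]
t=10-12: P2@Q0 runs 2, rem=7, I/O yield, promote→Q0. Q0=[P4,P2] Q1=[P1,P3,P5] Q2=[]
t=12-14: P4@Q0 runs 2, rem=5, I/O yield, promote→Q0. Q0=[P2,P4] Q1=[P1,P3,P5] Q2=[]
t=14-16: P2@Q0 runs 2, rem=5, I/O yield, promote→Q0. Q0=[P4,P2] Q1=[P1,P3,P5] Q2=[]
t=16-18: P4@Q0 runs 2, rem=3, I/O yield, promote→Q0. Q0=[P2,P4] Q1=[P1,P3,P5] Q2=[]
t=18-20: P2@Q0 runs 2, rem=3, I/O yield, promote→Q0. Q0=[P4,P2] Q1=[P1,P3,P5] Q2=[]
t=20-22: P4@Q0 runs 2, rem=1, I/O yield, promote→Q0. Q0=[P2,P4] Q1=[P1,P3,P5] Q2=[]
t=22-24: P2@Q0 runs 2, rem=1, I/O yield, promote→Q0. Q0=[P4,P2] Q1=[P1,P3,P5] Q2=[]
t=24-25: P4@Q0 runs 1, rem=0, completes. Q0=[P2] Q1=[P1,P3,P5] Q2=[]
t=25-26: P2@Q0 runs 1, rem=0, completes. Q0=[] Q1=[P1,P3,P5] Q2=[]
t=26-29: P1@Q1 runs 3, rem=2, I/O yield, promote→Q0. Q0=[P1] Q1=[P3,P5] Q2=[]
t=29-31: P1@Q0 runs 2, rem=0, completes. Q0=[] Q1=[P3,P5] Q2=[]
t=31-34: P3@Q1 runs 3, rem=0, completes. Q0=[] Q1=[P5] Q2=[]
t=34-38: P5@Q1 runs 4, rem=3, quantum used, demote→Q2. Q0=[] Q1=[] Q2=[P5]
t=38-41: P5@Q2 runs 3, rem=0, completes. Q0=[] Q1=[] Q2=[]

Answer: P1(0-2) P2(2-4) P3(4-6) P4(6-8) P5(8-10) P2(10-12) P4(12-14) P2(14-16) P4(16-18) P2(18-20) P4(20-22) P2(22-24) P4(24-25) P2(25-26) P1(26-29) P1(29-31) P3(31-34) P5(34-38) P5(38-41)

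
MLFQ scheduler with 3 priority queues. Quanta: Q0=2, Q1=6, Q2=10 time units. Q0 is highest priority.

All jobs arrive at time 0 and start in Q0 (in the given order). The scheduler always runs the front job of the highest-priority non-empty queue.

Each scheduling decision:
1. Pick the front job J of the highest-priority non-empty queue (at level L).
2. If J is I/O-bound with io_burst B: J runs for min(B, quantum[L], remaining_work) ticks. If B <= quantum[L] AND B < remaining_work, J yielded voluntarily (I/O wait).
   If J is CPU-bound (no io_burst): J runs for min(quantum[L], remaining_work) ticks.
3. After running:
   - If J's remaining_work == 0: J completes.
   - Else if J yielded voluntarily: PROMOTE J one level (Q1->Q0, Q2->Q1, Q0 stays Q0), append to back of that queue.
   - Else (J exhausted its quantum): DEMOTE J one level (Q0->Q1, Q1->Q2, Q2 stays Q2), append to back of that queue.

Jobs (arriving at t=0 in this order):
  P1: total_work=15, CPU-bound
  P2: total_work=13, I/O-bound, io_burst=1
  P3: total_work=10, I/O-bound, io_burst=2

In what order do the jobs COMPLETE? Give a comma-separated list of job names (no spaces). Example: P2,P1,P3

t=0-2: P1@Q0 runs 2, rem=13, quantum used, demote→Q1. Q0=[P2,P3] Q1=[P1] Q2=[]
t=2-3: P2@Q0 runs 1, rem=12, I/O yield, promote→Q0. Q0=[P3,P2] Q1=[P1] Q2=[]
t=3-5: P3@Q0 runs 2, rem=8, I/O yield, promote→Q0. Q0=[P2,P3] Q1=[P1] Q2=[]
t=5-6: P2@Q0 runs 1, rem=11, I/O yield, promote→Q0. Q0=[P3,P2] Q1=[P1] Q2=[]
t=6-8: P3@Q0 runs 2, rem=6, I/O yield, promote→Q0. Q0=[P2,P3] Q1=[P1] Q2=[]
t=8-9: P2@Q0 runs 1, rem=10, I/O yield, promote→Q0. Q0=[P3,P2] Q1=[P1] Q2=[]
t=9-11: P3@Q0 runs 2, rem=4, I/O yield, promote→Q0. Q0=[P2,P3] Q1=[P1] Q2=[]
t=11-12: P2@Q0 runs 1, rem=9, I/O yield, promote→Q0. Q0=[P3,P2] Q1=[P1] Q2=[]
t=12-14: P3@Q0 runs 2, rem=2, I/O yield, promote→Q0. Q0=[P2,P3] Q1=[P1] Q2=[]
t=14-15: P2@Q0 runs 1, rem=8, I/O yield, promote→Q0. Q0=[P3,P2] Q1=[P1] Q2=[]
t=15-17: P3@Q0 runs 2, rem=0, completes. Q0=[P2] Q1=[P1] Q2=[]
t=17-18: P2@Q0 runs 1, rem=7, I/O yield, promote→Q0. Q0=[P2] Q1=[P1] Q2=[]
t=18-19: P2@Q0 runs 1, rem=6, I/O yield, promote→Q0. Q0=[P2] Q1=[P1] Q2=[]
t=19-20: P2@Q0 runs 1, rem=5, I/O yield, promote→Q0. Q0=[P2] Q1=[P1] Q2=[]
t=20-21: P2@Q0 runs 1, rem=4, I/O yield, promote→Q0. Q0=[P2] Q1=[P1] Q2=[]
t=21-22: P2@Q0 runs 1, rem=3, I/O yield, promote→Q0. Q0=[P2] Q1=[P1] Q2=[]
t=22-23: P2@Q0 runs 1, rem=2, I/O yield, promote→Q0. Q0=[P2] Q1=[P1] Q2=[]
t=23-24: P2@Q0 runs 1, rem=1, I/O yield, promote→Q0. Q0=[P2] Q1=[P1] Q2=[]
t=24-25: P2@Q0 runs 1, rem=0, completes. Q0=[] Q1=[P1] Q2=[]
t=25-31: P1@Q1 runs 6, rem=7, quantum used, demote→Q2. Q0=[] Q1=[] Q2=[P1]
t=31-38: P1@Q2 runs 7, rem=0, completes. Q0=[] Q1=[] Q2=[]

Answer: P3,P2,P1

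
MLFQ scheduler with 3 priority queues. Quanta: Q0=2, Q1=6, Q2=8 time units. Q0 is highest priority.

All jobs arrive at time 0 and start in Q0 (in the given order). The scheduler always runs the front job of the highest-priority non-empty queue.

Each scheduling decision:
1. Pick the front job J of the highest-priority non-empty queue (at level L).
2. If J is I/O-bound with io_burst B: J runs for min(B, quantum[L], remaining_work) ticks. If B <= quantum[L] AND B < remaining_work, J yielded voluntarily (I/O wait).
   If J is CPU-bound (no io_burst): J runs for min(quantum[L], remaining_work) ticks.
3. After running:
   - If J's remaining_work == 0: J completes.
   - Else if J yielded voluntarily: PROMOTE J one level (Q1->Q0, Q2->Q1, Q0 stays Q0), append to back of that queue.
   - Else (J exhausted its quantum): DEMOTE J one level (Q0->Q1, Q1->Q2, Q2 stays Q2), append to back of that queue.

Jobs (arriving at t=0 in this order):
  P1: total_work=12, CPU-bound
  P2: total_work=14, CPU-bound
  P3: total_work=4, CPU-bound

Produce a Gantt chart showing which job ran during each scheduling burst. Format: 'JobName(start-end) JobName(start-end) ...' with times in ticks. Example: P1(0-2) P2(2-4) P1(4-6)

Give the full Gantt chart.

t=0-2: P1@Q0 runs 2, rem=10, quantum used, demote→Q1. Q0=[P2,P3] Q1=[P1] Q2=[]
t=2-4: P2@Q0 runs 2, rem=12, quantum used, demote→Q1. Q0=[P3] Q1=[P1,P2] Q2=[]
t=4-6: P3@Q0 runs 2, rem=2, quantum used, demote→Q1. Q0=[] Q1=[P1,P2,P3] Q2=[]
t=6-12: P1@Q1 runs 6, rem=4, quantum used, demote→Q2. Q0=[] Q1=[P2,P3] Q2=[P1]
t=12-18: P2@Q1 runs 6, rem=6, quantum used, demote→Q2. Q0=[] Q1=[P3] Q2=[P1,P2]
t=18-20: P3@Q1 runs 2, rem=0, completes. Q0=[] Q1=[] Q2=[P1,P2]
t=20-24: P1@Q2 runs 4, rem=0, completes. Q0=[] Q1=[] Q2=[P2]
t=24-30: P2@Q2 runs 6, rem=0, completes. Q0=[] Q1=[] Q2=[]

Answer: P1(0-2) P2(2-4) P3(4-6) P1(6-12) P2(12-18) P3(18-20) P1(20-24) P2(24-30)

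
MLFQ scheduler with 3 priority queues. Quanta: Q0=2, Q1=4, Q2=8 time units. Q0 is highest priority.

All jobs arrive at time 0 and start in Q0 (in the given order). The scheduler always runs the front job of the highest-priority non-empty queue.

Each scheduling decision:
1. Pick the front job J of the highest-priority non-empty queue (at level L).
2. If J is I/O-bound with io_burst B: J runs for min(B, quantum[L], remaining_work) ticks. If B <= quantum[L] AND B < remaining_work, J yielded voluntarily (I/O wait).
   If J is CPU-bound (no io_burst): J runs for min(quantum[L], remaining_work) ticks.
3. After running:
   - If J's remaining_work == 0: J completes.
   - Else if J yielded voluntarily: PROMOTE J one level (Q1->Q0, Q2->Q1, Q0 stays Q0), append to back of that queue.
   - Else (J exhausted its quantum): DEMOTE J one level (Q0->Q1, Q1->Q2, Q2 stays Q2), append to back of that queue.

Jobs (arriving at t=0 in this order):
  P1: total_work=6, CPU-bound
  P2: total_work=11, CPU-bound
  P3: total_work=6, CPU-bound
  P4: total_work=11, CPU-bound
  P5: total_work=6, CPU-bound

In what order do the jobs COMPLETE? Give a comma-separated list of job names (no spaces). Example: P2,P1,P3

t=0-2: P1@Q0 runs 2, rem=4, quantum used, demote→Q1. Q0=[P2,P3,P4,P5] Q1=[P1] Q2=[]
t=2-4: P2@Q0 runs 2, rem=9, quantum used, demote→Q1. Q0=[P3,P4,P5] Q1=[P1,P2] Q2=[]
t=4-6: P3@Q0 runs 2, rem=4, quantum used, demote→Q1. Q0=[P4,P5] Q1=[P1,P2,P3] Q2=[]
t=6-8: P4@Q0 runs 2, rem=9, quantum used, demote→Q1. Q0=[P5] Q1=[P1,P2,P3,P4] Q2=[]
t=8-10: P5@Q0 runs 2, rem=4, quantum used, demote→Q1. Q0=[] Q1=[P1,P2,P3,P4,P5] Q2=[]
t=10-14: P1@Q1 runs 4, rem=0, completes. Q0=[] Q1=[P2,P3,P4,P5] Q2=[]
t=14-18: P2@Q1 runs 4, rem=5, quantum used, demote→Q2. Q0=[] Q1=[P3,P4,P5] Q2=[P2]
t=18-22: P3@Q1 runs 4, rem=0, completes. Q0=[] Q1=[P4,P5] Q2=[P2]
t=22-26: P4@Q1 runs 4, rem=5, quantum used, demote→Q2. Q0=[] Q1=[P5] Q2=[P2,P4]
t=26-30: P5@Q1 runs 4, rem=0, completes. Q0=[] Q1=[] Q2=[P2,P4]
t=30-35: P2@Q2 runs 5, rem=0, completes. Q0=[] Q1=[] Q2=[P4]
t=35-40: P4@Q2 runs 5, rem=0, completes. Q0=[] Q1=[] Q2=[]

Answer: P1,P3,P5,P2,P4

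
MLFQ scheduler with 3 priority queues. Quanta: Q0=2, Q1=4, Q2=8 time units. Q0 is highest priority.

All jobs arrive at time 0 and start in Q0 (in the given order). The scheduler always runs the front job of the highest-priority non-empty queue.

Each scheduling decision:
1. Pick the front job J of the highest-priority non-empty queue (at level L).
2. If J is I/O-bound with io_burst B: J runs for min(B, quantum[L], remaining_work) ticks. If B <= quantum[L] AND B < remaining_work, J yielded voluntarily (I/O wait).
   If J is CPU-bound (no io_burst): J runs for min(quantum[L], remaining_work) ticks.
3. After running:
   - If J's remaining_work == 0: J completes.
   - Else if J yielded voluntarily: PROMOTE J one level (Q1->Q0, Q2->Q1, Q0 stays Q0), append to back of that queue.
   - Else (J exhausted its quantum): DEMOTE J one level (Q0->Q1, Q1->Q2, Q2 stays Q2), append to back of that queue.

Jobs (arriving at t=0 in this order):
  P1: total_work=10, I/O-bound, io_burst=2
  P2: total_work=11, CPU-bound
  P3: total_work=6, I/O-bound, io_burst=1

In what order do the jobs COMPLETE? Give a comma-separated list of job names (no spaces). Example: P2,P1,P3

Answer: P1,P3,P2

Derivation:
t=0-2: P1@Q0 runs 2, rem=8, I/O yield, promote→Q0. Q0=[P2,P3,P1] Q1=[] Q2=[]
t=2-4: P2@Q0 runs 2, rem=9, quantum used, demote→Q1. Q0=[P3,P1] Q1=[P2] Q2=[]
t=4-5: P3@Q0 runs 1, rem=5, I/O yield, promote→Q0. Q0=[P1,P3] Q1=[P2] Q2=[]
t=5-7: P1@Q0 runs 2, rem=6, I/O yield, promote→Q0. Q0=[P3,P1] Q1=[P2] Q2=[]
t=7-8: P3@Q0 runs 1, rem=4, I/O yield, promote→Q0. Q0=[P1,P3] Q1=[P2] Q2=[]
t=8-10: P1@Q0 runs 2, rem=4, I/O yield, promote→Q0. Q0=[P3,P1] Q1=[P2] Q2=[]
t=10-11: P3@Q0 runs 1, rem=3, I/O yield, promote→Q0. Q0=[P1,P3] Q1=[P2] Q2=[]
t=11-13: P1@Q0 runs 2, rem=2, I/O yield, promote→Q0. Q0=[P3,P1] Q1=[P2] Q2=[]
t=13-14: P3@Q0 runs 1, rem=2, I/O yield, promote→Q0. Q0=[P1,P3] Q1=[P2] Q2=[]
t=14-16: P1@Q0 runs 2, rem=0, completes. Q0=[P3] Q1=[P2] Q2=[]
t=16-17: P3@Q0 runs 1, rem=1, I/O yield, promote→Q0. Q0=[P3] Q1=[P2] Q2=[]
t=17-18: P3@Q0 runs 1, rem=0, completes. Q0=[] Q1=[P2] Q2=[]
t=18-22: P2@Q1 runs 4, rem=5, quantum used, demote→Q2. Q0=[] Q1=[] Q2=[P2]
t=22-27: P2@Q2 runs 5, rem=0, completes. Q0=[] Q1=[] Q2=[]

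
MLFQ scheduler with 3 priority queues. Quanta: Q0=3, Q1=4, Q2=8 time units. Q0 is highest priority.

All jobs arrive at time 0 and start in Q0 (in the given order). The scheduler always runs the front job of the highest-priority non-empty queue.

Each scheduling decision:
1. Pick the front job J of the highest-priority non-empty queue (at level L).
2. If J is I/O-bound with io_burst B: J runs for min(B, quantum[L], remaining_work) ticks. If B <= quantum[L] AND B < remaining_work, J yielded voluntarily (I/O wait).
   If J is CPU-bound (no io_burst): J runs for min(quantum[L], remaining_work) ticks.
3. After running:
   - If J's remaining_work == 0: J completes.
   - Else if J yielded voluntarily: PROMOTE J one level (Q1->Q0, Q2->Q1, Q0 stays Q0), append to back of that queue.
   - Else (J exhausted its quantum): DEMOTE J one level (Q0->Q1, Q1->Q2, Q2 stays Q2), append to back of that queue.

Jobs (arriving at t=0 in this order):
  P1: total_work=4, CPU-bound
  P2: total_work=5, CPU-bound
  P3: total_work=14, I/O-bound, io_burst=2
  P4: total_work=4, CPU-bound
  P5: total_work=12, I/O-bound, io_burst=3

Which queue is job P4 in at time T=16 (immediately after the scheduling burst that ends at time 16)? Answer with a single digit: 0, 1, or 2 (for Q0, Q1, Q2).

Answer: 1

Derivation:
t=0-3: P1@Q0 runs 3, rem=1, quantum used, demote→Q1. Q0=[P2,P3,P4,P5] Q1=[P1] Q2=[]
t=3-6: P2@Q0 runs 3, rem=2, quantum used, demote→Q1. Q0=[P3,P4,P5] Q1=[P1,P2] Q2=[]
t=6-8: P3@Q0 runs 2, rem=12, I/O yield, promote→Q0. Q0=[P4,P5,P3] Q1=[P1,P2] Q2=[]
t=8-11: P4@Q0 runs 3, rem=1, quantum used, demote→Q1. Q0=[P5,P3] Q1=[P1,P2,P4] Q2=[]
t=11-14: P5@Q0 runs 3, rem=9, I/O yield, promote→Q0. Q0=[P3,P5] Q1=[P1,P2,P4] Q2=[]
t=14-16: P3@Q0 runs 2, rem=10, I/O yield, promote→Q0. Q0=[P5,P3] Q1=[P1,P2,P4] Q2=[]
t=16-19: P5@Q0 runs 3, rem=6, I/O yield, promote→Q0. Q0=[P3,P5] Q1=[P1,P2,P4] Q2=[]
t=19-21: P3@Q0 runs 2, rem=8, I/O yield, promote→Q0. Q0=[P5,P3] Q1=[P1,P2,P4] Q2=[]
t=21-24: P5@Q0 runs 3, rem=3, I/O yield, promote→Q0. Q0=[P3,P5] Q1=[P1,P2,P4] Q2=[]
t=24-26: P3@Q0 runs 2, rem=6, I/O yield, promote→Q0. Q0=[P5,P3] Q1=[P1,P2,P4] Q2=[]
t=26-29: P5@Q0 runs 3, rem=0, completes. Q0=[P3] Q1=[P1,P2,P4] Q2=[]
t=29-31: P3@Q0 runs 2, rem=4, I/O yield, promote→Q0. Q0=[P3] Q1=[P1,P2,P4] Q2=[]
t=31-33: P3@Q0 runs 2, rem=2, I/O yield, promote→Q0. Q0=[P3] Q1=[P1,P2,P4] Q2=[]
t=33-35: P3@Q0 runs 2, rem=0, completes. Q0=[] Q1=[P1,P2,P4] Q2=[]
t=35-36: P1@Q1 runs 1, rem=0, completes. Q0=[] Q1=[P2,P4] Q2=[]
t=36-38: P2@Q1 runs 2, rem=0, completes. Q0=[] Q1=[P4] Q2=[]
t=38-39: P4@Q1 runs 1, rem=0, completes. Q0=[] Q1=[] Q2=[]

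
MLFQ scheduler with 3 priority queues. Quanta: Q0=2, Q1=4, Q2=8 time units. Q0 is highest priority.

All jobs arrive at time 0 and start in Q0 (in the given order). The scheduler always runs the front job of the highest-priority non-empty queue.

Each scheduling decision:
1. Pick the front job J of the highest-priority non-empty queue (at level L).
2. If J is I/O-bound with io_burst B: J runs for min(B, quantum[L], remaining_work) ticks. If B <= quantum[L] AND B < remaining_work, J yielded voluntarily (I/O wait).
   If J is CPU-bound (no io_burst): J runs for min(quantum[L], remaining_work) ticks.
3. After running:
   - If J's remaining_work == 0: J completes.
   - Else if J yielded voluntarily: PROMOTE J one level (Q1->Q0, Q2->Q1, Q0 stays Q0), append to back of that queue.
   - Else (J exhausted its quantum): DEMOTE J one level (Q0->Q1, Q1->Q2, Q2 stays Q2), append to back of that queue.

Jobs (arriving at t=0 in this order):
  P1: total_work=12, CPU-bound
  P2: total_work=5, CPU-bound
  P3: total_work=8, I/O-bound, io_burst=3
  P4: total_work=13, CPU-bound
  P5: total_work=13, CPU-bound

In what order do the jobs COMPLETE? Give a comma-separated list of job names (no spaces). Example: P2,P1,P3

t=0-2: P1@Q0 runs 2, rem=10, quantum used, demote→Q1. Q0=[P2,P3,P4,P5] Q1=[P1] Q2=[]
t=2-4: P2@Q0 runs 2, rem=3, quantum used, demote→Q1. Q0=[P3,P4,P5] Q1=[P1,P2] Q2=[]
t=4-6: P3@Q0 runs 2, rem=6, quantum used, demote→Q1. Q0=[P4,P5] Q1=[P1,P2,P3] Q2=[]
t=6-8: P4@Q0 runs 2, rem=11, quantum used, demote→Q1. Q0=[P5] Q1=[P1,P2,P3,P4] Q2=[]
t=8-10: P5@Q0 runs 2, rem=11, quantum used, demote→Q1. Q0=[] Q1=[P1,P2,P3,P4,P5] Q2=[]
t=10-14: P1@Q1 runs 4, rem=6, quantum used, demote→Q2. Q0=[] Q1=[P2,P3,P4,P5] Q2=[P1]
t=14-17: P2@Q1 runs 3, rem=0, completes. Q0=[] Q1=[P3,P4,P5] Q2=[P1]
t=17-20: P3@Q1 runs 3, rem=3, I/O yield, promote→Q0. Q0=[P3] Q1=[P4,P5] Q2=[P1]
t=20-22: P3@Q0 runs 2, rem=1, quantum used, demote→Q1. Q0=[] Q1=[P4,P5,P3] Q2=[P1]
t=22-26: P4@Q1 runs 4, rem=7, quantum used, demote→Q2. Q0=[] Q1=[P5,P3] Q2=[P1,P4]
t=26-30: P5@Q1 runs 4, rem=7, quantum used, demote→Q2. Q0=[] Q1=[P3] Q2=[P1,P4,P5]
t=30-31: P3@Q1 runs 1, rem=0, completes. Q0=[] Q1=[] Q2=[P1,P4,P5]
t=31-37: P1@Q2 runs 6, rem=0, completes. Q0=[] Q1=[] Q2=[P4,P5]
t=37-44: P4@Q2 runs 7, rem=0, completes. Q0=[] Q1=[] Q2=[P5]
t=44-51: P5@Q2 runs 7, rem=0, completes. Q0=[] Q1=[] Q2=[]

Answer: P2,P3,P1,P4,P5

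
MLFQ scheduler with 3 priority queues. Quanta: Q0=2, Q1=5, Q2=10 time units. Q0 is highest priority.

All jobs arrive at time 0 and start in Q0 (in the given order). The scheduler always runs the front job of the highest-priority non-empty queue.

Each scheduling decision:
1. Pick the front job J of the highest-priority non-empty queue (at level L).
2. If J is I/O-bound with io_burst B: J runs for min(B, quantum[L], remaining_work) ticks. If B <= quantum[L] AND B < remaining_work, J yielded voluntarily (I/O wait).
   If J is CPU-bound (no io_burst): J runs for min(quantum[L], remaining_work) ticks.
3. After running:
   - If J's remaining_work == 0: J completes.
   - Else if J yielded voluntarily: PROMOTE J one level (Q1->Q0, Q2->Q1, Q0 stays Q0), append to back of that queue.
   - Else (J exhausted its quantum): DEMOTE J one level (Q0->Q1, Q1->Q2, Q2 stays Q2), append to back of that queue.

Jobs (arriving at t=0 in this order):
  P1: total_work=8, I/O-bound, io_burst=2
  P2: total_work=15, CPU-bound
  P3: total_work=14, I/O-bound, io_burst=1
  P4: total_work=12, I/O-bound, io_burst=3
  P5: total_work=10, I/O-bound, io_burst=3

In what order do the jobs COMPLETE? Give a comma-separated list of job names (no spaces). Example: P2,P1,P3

t=0-2: P1@Q0 runs 2, rem=6, I/O yield, promote→Q0. Q0=[P2,P3,P4,P5,P1] Q1=[] Q2=[]
t=2-4: P2@Q0 runs 2, rem=13, quantum used, demote→Q1. Q0=[P3,P4,P5,P1] Q1=[P2] Q2=[]
t=4-5: P3@Q0 runs 1, rem=13, I/O yield, promote→Q0. Q0=[P4,P5,P1,P3] Q1=[P2] Q2=[]
t=5-7: P4@Q0 runs 2, rem=10, quantum used, demote→Q1. Q0=[P5,P1,P3] Q1=[P2,P4] Q2=[]
t=7-9: P5@Q0 runs 2, rem=8, quantum used, demote→Q1. Q0=[P1,P3] Q1=[P2,P4,P5] Q2=[]
t=9-11: P1@Q0 runs 2, rem=4, I/O yield, promote→Q0. Q0=[P3,P1] Q1=[P2,P4,P5] Q2=[]
t=11-12: P3@Q0 runs 1, rem=12, I/O yield, promote→Q0. Q0=[P1,P3] Q1=[P2,P4,P5] Q2=[]
t=12-14: P1@Q0 runs 2, rem=2, I/O yield, promote→Q0. Q0=[P3,P1] Q1=[P2,P4,P5] Q2=[]
t=14-15: P3@Q0 runs 1, rem=11, I/O yield, promote→Q0. Q0=[P1,P3] Q1=[P2,P4,P5] Q2=[]
t=15-17: P1@Q0 runs 2, rem=0, completes. Q0=[P3] Q1=[P2,P4,P5] Q2=[]
t=17-18: P3@Q0 runs 1, rem=10, I/O yield, promote→Q0. Q0=[P3] Q1=[P2,P4,P5] Q2=[]
t=18-19: P3@Q0 runs 1, rem=9, I/O yield, promote→Q0. Q0=[P3] Q1=[P2,P4,P5] Q2=[]
t=19-20: P3@Q0 runs 1, rem=8, I/O yield, promote→Q0. Q0=[P3] Q1=[P2,P4,P5] Q2=[]
t=20-21: P3@Q0 runs 1, rem=7, I/O yield, promote→Q0. Q0=[P3] Q1=[P2,P4,P5] Q2=[]
t=21-22: P3@Q0 runs 1, rem=6, I/O yield, promote→Q0. Q0=[P3] Q1=[P2,P4,P5] Q2=[]
t=22-23: P3@Q0 runs 1, rem=5, I/O yield, promote→Q0. Q0=[P3] Q1=[P2,P4,P5] Q2=[]
t=23-24: P3@Q0 runs 1, rem=4, I/O yield, promote→Q0. Q0=[P3] Q1=[P2,P4,P5] Q2=[]
t=24-25: P3@Q0 runs 1, rem=3, I/O yield, promote→Q0. Q0=[P3] Q1=[P2,P4,P5] Q2=[]
t=25-26: P3@Q0 runs 1, rem=2, I/O yield, promote→Q0. Q0=[P3] Q1=[P2,P4,P5] Q2=[]
t=26-27: P3@Q0 runs 1, rem=1, I/O yield, promote→Q0. Q0=[P3] Q1=[P2,P4,P5] Q2=[]
t=27-28: P3@Q0 runs 1, rem=0, completes. Q0=[] Q1=[P2,P4,P5] Q2=[]
t=28-33: P2@Q1 runs 5, rem=8, quantum used, demote→Q2. Q0=[] Q1=[P4,P5] Q2=[P2]
t=33-36: P4@Q1 runs 3, rem=7, I/O yield, promote→Q0. Q0=[P4] Q1=[P5] Q2=[P2]
t=36-38: P4@Q0 runs 2, rem=5, quantum used, demote→Q1. Q0=[] Q1=[P5,P4] Q2=[P2]
t=38-41: P5@Q1 runs 3, rem=5, I/O yield, promote→Q0. Q0=[P5] Q1=[P4] Q2=[P2]
t=41-43: P5@Q0 runs 2, rem=3, quantum used, demote→Q1. Q0=[] Q1=[P4,P5] Q2=[P2]
t=43-46: P4@Q1 runs 3, rem=2, I/O yield, promote→Q0. Q0=[P4] Q1=[P5] Q2=[P2]
t=46-48: P4@Q0 runs 2, rem=0, completes. Q0=[] Q1=[P5] Q2=[P2]
t=48-51: P5@Q1 runs 3, rem=0, completes. Q0=[] Q1=[] Q2=[P2]
t=51-59: P2@Q2 runs 8, rem=0, completes. Q0=[] Q1=[] Q2=[]

Answer: P1,P3,P4,P5,P2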